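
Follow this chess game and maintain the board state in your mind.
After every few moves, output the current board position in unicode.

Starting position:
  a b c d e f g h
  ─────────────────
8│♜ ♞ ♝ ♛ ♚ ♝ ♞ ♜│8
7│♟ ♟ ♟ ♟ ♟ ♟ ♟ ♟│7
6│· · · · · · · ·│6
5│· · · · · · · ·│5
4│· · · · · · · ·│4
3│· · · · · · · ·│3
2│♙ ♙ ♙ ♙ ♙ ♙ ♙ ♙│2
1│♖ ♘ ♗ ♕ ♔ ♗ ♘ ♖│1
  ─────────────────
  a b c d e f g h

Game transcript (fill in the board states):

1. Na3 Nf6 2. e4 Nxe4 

  a b c d e f g h
  ─────────────────
8│♜ ♞ ♝ ♛ ♚ ♝ · ♜│8
7│♟ ♟ ♟ ♟ ♟ ♟ ♟ ♟│7
6│· · · · · · · ·│6
5│· · · · · · · ·│5
4│· · · · ♞ · · ·│4
3│♘ · · · · · · ·│3
2│♙ ♙ ♙ ♙ · ♙ ♙ ♙│2
1│♖ · ♗ ♕ ♔ ♗ ♘ ♖│1
  ─────────────────
  a b c d e f g h

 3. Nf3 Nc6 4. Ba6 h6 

  a b c d e f g h
  ─────────────────
8│♜ · ♝ ♛ ♚ ♝ · ♜│8
7│♟ ♟ ♟ ♟ ♟ ♟ ♟ ·│7
6│♗ · ♞ · · · · ♟│6
5│· · · · · · · ·│5
4│· · · · ♞ · · ·│4
3│♘ · · · · ♘ · ·│3
2│♙ ♙ ♙ ♙ · ♙ ♙ ♙│2
1│♖ · ♗ ♕ ♔ · · ♖│1
  ─────────────────
  a b c d e f g h

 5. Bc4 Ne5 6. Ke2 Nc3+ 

  a b c d e f g h
  ─────────────────
8│♜ · ♝ ♛ ♚ ♝ · ♜│8
7│♟ ♟ ♟ ♟ ♟ ♟ ♟ ·│7
6│· · · · · · · ♟│6
5│· · · · ♞ · · ·│5
4│· · ♗ · · · · ·│4
3│♘ · ♞ · · ♘ · ·│3
2│♙ ♙ ♙ ♙ ♔ ♙ ♙ ♙│2
1│♖ · ♗ ♕ · · · ♖│1
  ─────────────────
  a b c d e f g h

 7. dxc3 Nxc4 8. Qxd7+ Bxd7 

  a b c d e f g h
  ─────────────────
8│♜ · · ♛ ♚ ♝ · ♜│8
7│♟ ♟ ♟ ♝ ♟ ♟ ♟ ·│7
6│· · · · · · · ♟│6
5│· · · · · · · ·│5
4│· · ♞ · · · · ·│4
3│♘ · ♙ · · ♘ · ·│3
2│♙ ♙ ♙ · ♔ ♙ ♙ ♙│2
1│♖ · ♗ · · · · ♖│1
  ─────────────────
  a b c d e f g h



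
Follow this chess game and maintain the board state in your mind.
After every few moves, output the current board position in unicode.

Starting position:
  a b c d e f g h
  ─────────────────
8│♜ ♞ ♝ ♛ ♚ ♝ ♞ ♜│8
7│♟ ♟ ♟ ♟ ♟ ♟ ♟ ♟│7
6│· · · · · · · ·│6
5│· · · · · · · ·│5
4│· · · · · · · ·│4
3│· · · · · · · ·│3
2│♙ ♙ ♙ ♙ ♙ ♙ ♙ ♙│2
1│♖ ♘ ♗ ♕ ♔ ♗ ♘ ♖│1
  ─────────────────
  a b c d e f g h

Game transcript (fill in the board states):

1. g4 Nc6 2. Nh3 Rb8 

  a b c d e f g h
  ─────────────────
8│· ♜ ♝ ♛ ♚ ♝ ♞ ♜│8
7│♟ ♟ ♟ ♟ ♟ ♟ ♟ ♟│7
6│· · ♞ · · · · ·│6
5│· · · · · · · ·│5
4│· · · · · · ♙ ·│4
3│· · · · · · · ♘│3
2│♙ ♙ ♙ ♙ ♙ ♙ · ♙│2
1│♖ ♘ ♗ ♕ ♔ ♗ · ♖│1
  ─────────────────
  a b c d e f g h

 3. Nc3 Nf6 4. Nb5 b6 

  a b c d e f g h
  ─────────────────
8│· ♜ ♝ ♛ ♚ ♝ · ♜│8
7│♟ · ♟ ♟ ♟ ♟ ♟ ♟│7
6│· ♟ ♞ · · ♞ · ·│6
5│· ♘ · · · · · ·│5
4│· · · · · · ♙ ·│4
3│· · · · · · · ♘│3
2│♙ ♙ ♙ ♙ ♙ ♙ · ♙│2
1│♖ · ♗ ♕ ♔ ♗ · ♖│1
  ─────────────────
  a b c d e f g h

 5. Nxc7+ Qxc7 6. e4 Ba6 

  a b c d e f g h
  ─────────────────
8│· ♜ · · ♚ ♝ · ♜│8
7│♟ · ♛ ♟ ♟ ♟ ♟ ♟│7
6│♝ ♟ ♞ · · ♞ · ·│6
5│· · · · · · · ·│5
4│· · · · ♙ · ♙ ·│4
3│· · · · · · · ♘│3
2│♙ ♙ ♙ ♙ · ♙ · ♙│2
1│♖ · ♗ ♕ ♔ ♗ · ♖│1
  ─────────────────
  a b c d e f g h

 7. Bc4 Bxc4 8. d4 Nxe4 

  a b c d e f g h
  ─────────────────
8│· ♜ · · ♚ ♝ · ♜│8
7│♟ · ♛ ♟ ♟ ♟ ♟ ♟│7
6│· ♟ ♞ · · · · ·│6
5│· · · · · · · ·│5
4│· · ♝ ♙ ♞ · ♙ ·│4
3│· · · · · · · ♘│3
2│♙ ♙ ♙ · · ♙ · ♙│2
1│♖ · ♗ ♕ ♔ · · ♖│1
  ─────────────────
  a b c d e f g h

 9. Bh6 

  a b c d e f g h
  ─────────────────
8│· ♜ · · ♚ ♝ · ♜│8
7│♟ · ♛ ♟ ♟ ♟ ♟ ♟│7
6│· ♟ ♞ · · · · ♗│6
5│· · · · · · · ·│5
4│· · ♝ ♙ ♞ · ♙ ·│4
3│· · · · · · · ♘│3
2│♙ ♙ ♙ · · ♙ · ♙│2
1│♖ · · ♕ ♔ · · ♖│1
  ─────────────────
  a b c d e f g h


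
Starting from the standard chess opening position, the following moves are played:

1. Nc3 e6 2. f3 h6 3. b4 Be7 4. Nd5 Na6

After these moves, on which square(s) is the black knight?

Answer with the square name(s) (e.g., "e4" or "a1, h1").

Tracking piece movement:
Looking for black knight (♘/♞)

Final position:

  a b c d e f g h
  ─────────────────
8│♜ · ♝ ♛ ♚ · ♞ ♜│8
7│♟ ♟ ♟ ♟ ♝ ♟ ♟ ·│7
6│♞ · · · ♟ · · ♟│6
5│· · · ♘ · · · ·│5
4│· ♙ · · · · · ·│4
3│· · · · · ♙ · ·│3
2│♙ · ♙ ♙ ♙ · ♙ ♙│2
1│♖ · ♗ ♕ ♔ ♗ ♘ ♖│1
  ─────────────────
  a b c d e f g h


a6, g8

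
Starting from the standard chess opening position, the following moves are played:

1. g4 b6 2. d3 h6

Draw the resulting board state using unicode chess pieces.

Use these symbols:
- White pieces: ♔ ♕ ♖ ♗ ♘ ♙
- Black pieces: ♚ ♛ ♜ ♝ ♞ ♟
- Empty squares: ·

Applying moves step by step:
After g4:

♜ ♞ ♝ ♛ ♚ ♝ ♞ ♜
♟ ♟ ♟ ♟ ♟ ♟ ♟ ♟
· · · · · · · ·
· · · · · · · ·
· · · · · · ♙ ·
· · · · · · · ·
♙ ♙ ♙ ♙ ♙ ♙ · ♙
♖ ♘ ♗ ♕ ♔ ♗ ♘ ♖


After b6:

♜ ♞ ♝ ♛ ♚ ♝ ♞ ♜
♟ · ♟ ♟ ♟ ♟ ♟ ♟
· ♟ · · · · · ·
· · · · · · · ·
· · · · · · ♙ ·
· · · · · · · ·
♙ ♙ ♙ ♙ ♙ ♙ · ♙
♖ ♘ ♗ ♕ ♔ ♗ ♘ ♖


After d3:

♜ ♞ ♝ ♛ ♚ ♝ ♞ ♜
♟ · ♟ ♟ ♟ ♟ ♟ ♟
· ♟ · · · · · ·
· · · · · · · ·
· · · · · · ♙ ·
· · · ♙ · · · ·
♙ ♙ ♙ · ♙ ♙ · ♙
♖ ♘ ♗ ♕ ♔ ♗ ♘ ♖


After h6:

♜ ♞ ♝ ♛ ♚ ♝ ♞ ♜
♟ · ♟ ♟ ♟ ♟ ♟ ·
· ♟ · · · · · ♟
· · · · · · · ·
· · · · · · ♙ ·
· · · ♙ · · · ·
♙ ♙ ♙ · ♙ ♙ · ♙
♖ ♘ ♗ ♕ ♔ ♗ ♘ ♖



  a b c d e f g h
  ─────────────────
8│♜ ♞ ♝ ♛ ♚ ♝ ♞ ♜│8
7│♟ · ♟ ♟ ♟ ♟ ♟ ·│7
6│· ♟ · · · · · ♟│6
5│· · · · · · · ·│5
4│· · · · · · ♙ ·│4
3│· · · ♙ · · · ·│3
2│♙ ♙ ♙ · ♙ ♙ · ♙│2
1│♖ ♘ ♗ ♕ ♔ ♗ ♘ ♖│1
  ─────────────────
  a b c d e f g h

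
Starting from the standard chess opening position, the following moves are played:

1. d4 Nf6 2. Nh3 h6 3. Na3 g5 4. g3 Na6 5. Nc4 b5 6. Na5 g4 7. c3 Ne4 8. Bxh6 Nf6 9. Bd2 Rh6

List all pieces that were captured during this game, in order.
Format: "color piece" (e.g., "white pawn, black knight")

Tracking captures:
  Bxh6: captured black pawn

black pawn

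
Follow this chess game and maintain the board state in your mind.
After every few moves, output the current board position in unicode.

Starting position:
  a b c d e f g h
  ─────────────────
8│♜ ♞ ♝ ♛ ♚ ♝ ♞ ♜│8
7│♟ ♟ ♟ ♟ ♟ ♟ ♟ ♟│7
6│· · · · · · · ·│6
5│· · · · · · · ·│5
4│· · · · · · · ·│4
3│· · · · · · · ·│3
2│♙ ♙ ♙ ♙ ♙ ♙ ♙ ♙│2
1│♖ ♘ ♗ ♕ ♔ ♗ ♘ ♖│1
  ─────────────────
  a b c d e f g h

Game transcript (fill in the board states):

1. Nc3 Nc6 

  a b c d e f g h
  ─────────────────
8│♜ · ♝ ♛ ♚ ♝ ♞ ♜│8
7│♟ ♟ ♟ ♟ ♟ ♟ ♟ ♟│7
6│· · ♞ · · · · ·│6
5│· · · · · · · ·│5
4│· · · · · · · ·│4
3│· · ♘ · · · · ·│3
2│♙ ♙ ♙ ♙ ♙ ♙ ♙ ♙│2
1│♖ · ♗ ♕ ♔ ♗ ♘ ♖│1
  ─────────────────
  a b c d e f g h

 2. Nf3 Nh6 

  a b c d e f g h
  ─────────────────
8│♜ · ♝ ♛ ♚ ♝ · ♜│8
7│♟ ♟ ♟ ♟ ♟ ♟ ♟ ♟│7
6│· · ♞ · · · · ♞│6
5│· · · · · · · ·│5
4│· · · · · · · ·│4
3│· · ♘ · · ♘ · ·│3
2│♙ ♙ ♙ ♙ ♙ ♙ ♙ ♙│2
1│♖ · ♗ ♕ ♔ ♗ · ♖│1
  ─────────────────
  a b c d e f g h

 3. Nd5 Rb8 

  a b c d e f g h
  ─────────────────
8│· ♜ ♝ ♛ ♚ ♝ · ♜│8
7│♟ ♟ ♟ ♟ ♟ ♟ ♟ ♟│7
6│· · ♞ · · · · ♞│6
5│· · · ♘ · · · ·│5
4│· · · · · · · ·│4
3│· · · · · ♘ · ·│3
2│♙ ♙ ♙ ♙ ♙ ♙ ♙ ♙│2
1│♖ · ♗ ♕ ♔ ♗ · ♖│1
  ─────────────────
  a b c d e f g h

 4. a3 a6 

  a b c d e f g h
  ─────────────────
8│· ♜ ♝ ♛ ♚ ♝ · ♜│8
7│· ♟ ♟ ♟ ♟ ♟ ♟ ♟│7
6│♟ · ♞ · · · · ♞│6
5│· · · ♘ · · · ·│5
4│· · · · · · · ·│4
3│♙ · · · · ♘ · ·│3
2│· ♙ ♙ ♙ ♙ ♙ ♙ ♙│2
1│♖ · ♗ ♕ ♔ ♗ · ♖│1
  ─────────────────
  a b c d e f g h

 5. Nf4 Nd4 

  a b c d e f g h
  ─────────────────
8│· ♜ ♝ ♛ ♚ ♝ · ♜│8
7│· ♟ ♟ ♟ ♟ ♟ ♟ ♟│7
6│♟ · · · · · · ♞│6
5│· · · · · · · ·│5
4│· · · ♞ · ♘ · ·│4
3│♙ · · · · ♘ · ·│3
2│· ♙ ♙ ♙ ♙ ♙ ♙ ♙│2
1│♖ · ♗ ♕ ♔ ♗ · ♖│1
  ─────────────────
  a b c d e f g h



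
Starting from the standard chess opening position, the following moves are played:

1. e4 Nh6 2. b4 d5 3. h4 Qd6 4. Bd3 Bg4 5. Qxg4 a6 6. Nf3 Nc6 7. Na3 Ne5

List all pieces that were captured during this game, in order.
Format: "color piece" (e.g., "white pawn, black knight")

Tracking captures:
  Qxg4: captured black bishop

black bishop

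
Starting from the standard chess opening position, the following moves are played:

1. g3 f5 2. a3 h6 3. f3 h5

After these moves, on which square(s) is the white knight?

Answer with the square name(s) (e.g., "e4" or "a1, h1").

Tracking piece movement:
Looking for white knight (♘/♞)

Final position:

  a b c d e f g h
  ─────────────────
8│♜ ♞ ♝ ♛ ♚ ♝ ♞ ♜│8
7│♟ ♟ ♟ ♟ ♟ · ♟ ·│7
6│· · · · · · · ·│6
5│· · · · · ♟ · ♟│5
4│· · · · · · · ·│4
3│♙ · · · · ♙ ♙ ·│3
2│· ♙ ♙ ♙ ♙ · · ♙│2
1│♖ ♘ ♗ ♕ ♔ ♗ ♘ ♖│1
  ─────────────────
  a b c d e f g h


b1, g1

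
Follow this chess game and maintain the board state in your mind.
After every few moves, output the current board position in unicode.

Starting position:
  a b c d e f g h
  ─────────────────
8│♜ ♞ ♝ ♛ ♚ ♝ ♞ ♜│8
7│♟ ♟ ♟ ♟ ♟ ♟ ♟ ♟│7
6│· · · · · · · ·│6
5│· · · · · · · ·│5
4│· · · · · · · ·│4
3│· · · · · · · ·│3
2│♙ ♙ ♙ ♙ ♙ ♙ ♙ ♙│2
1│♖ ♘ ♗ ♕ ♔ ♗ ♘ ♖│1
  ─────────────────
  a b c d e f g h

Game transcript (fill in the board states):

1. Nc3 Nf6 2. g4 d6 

  a b c d e f g h
  ─────────────────
8│♜ ♞ ♝ ♛ ♚ ♝ · ♜│8
7│♟ ♟ ♟ · ♟ ♟ ♟ ♟│7
6│· · · ♟ · ♞ · ·│6
5│· · · · · · · ·│5
4│· · · · · · ♙ ·│4
3│· · ♘ · · · · ·│3
2│♙ ♙ ♙ ♙ ♙ ♙ · ♙│2
1│♖ · ♗ ♕ ♔ ♗ ♘ ♖│1
  ─────────────────
  a b c d e f g h

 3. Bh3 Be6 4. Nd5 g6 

  a b c d e f g h
  ─────────────────
8│♜ ♞ · ♛ ♚ ♝ · ♜│8
7│♟ ♟ ♟ · ♟ ♟ · ♟│7
6│· · · ♟ ♝ ♞ ♟ ·│6
5│· · · ♘ · · · ·│5
4│· · · · · · ♙ ·│4
3│· · · · · · · ♗│3
2│♙ ♙ ♙ ♙ ♙ ♙ · ♙│2
1│♖ · ♗ ♕ ♔ · ♘ ♖│1
  ─────────────────
  a b c d e f g h

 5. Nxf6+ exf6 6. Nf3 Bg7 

  a b c d e f g h
  ─────────────────
8│♜ ♞ · ♛ ♚ · · ♜│8
7│♟ ♟ ♟ · · ♟ ♝ ♟│7
6│· · · ♟ ♝ ♟ ♟ ·│6
5│· · · · · · · ·│5
4│· · · · · · ♙ ·│4
3│· · · · · ♘ · ♗│3
2│♙ ♙ ♙ ♙ ♙ ♙ · ♙│2
1│♖ · ♗ ♕ ♔ · · ♖│1
  ─────────────────
  a b c d e f g h

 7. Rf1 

  a b c d e f g h
  ─────────────────
8│♜ ♞ · ♛ ♚ · · ♜│8
7│♟ ♟ ♟ · · ♟ ♝ ♟│7
6│· · · ♟ ♝ ♟ ♟ ·│6
5│· · · · · · · ·│5
4│· · · · · · ♙ ·│4
3│· · · · · ♘ · ♗│3
2│♙ ♙ ♙ ♙ ♙ ♙ · ♙│2
1│♖ · ♗ ♕ ♔ ♖ · ·│1
  ─────────────────
  a b c d e f g h


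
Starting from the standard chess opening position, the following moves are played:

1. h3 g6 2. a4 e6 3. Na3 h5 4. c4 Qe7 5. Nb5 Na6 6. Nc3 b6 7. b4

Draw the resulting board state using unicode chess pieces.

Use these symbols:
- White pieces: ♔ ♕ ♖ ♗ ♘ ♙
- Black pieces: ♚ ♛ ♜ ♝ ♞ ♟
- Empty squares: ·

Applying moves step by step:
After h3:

♜ ♞ ♝ ♛ ♚ ♝ ♞ ♜
♟ ♟ ♟ ♟ ♟ ♟ ♟ ♟
· · · · · · · ·
· · · · · · · ·
· · · · · · · ·
· · · · · · · ♙
♙ ♙ ♙ ♙ ♙ ♙ ♙ ·
♖ ♘ ♗ ♕ ♔ ♗ ♘ ♖


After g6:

♜ ♞ ♝ ♛ ♚ ♝ ♞ ♜
♟ ♟ ♟ ♟ ♟ ♟ · ♟
· · · · · · ♟ ·
· · · · · · · ·
· · · · · · · ·
· · · · · · · ♙
♙ ♙ ♙ ♙ ♙ ♙ ♙ ·
♖ ♘ ♗ ♕ ♔ ♗ ♘ ♖


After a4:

♜ ♞ ♝ ♛ ♚ ♝ ♞ ♜
♟ ♟ ♟ ♟ ♟ ♟ · ♟
· · · · · · ♟ ·
· · · · · · · ·
♙ · · · · · · ·
· · · · · · · ♙
· ♙ ♙ ♙ ♙ ♙ ♙ ·
♖ ♘ ♗ ♕ ♔ ♗ ♘ ♖


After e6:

♜ ♞ ♝ ♛ ♚ ♝ ♞ ♜
♟ ♟ ♟ ♟ · ♟ · ♟
· · · · ♟ · ♟ ·
· · · · · · · ·
♙ · · · · · · ·
· · · · · · · ♙
· ♙ ♙ ♙ ♙ ♙ ♙ ·
♖ ♘ ♗ ♕ ♔ ♗ ♘ ♖


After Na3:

♜ ♞ ♝ ♛ ♚ ♝ ♞ ♜
♟ ♟ ♟ ♟ · ♟ · ♟
· · · · ♟ · ♟ ·
· · · · · · · ·
♙ · · · · · · ·
♘ · · · · · · ♙
· ♙ ♙ ♙ ♙ ♙ ♙ ·
♖ · ♗ ♕ ♔ ♗ ♘ ♖


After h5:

♜ ♞ ♝ ♛ ♚ ♝ ♞ ♜
♟ ♟ ♟ ♟ · ♟ · ·
· · · · ♟ · ♟ ·
· · · · · · · ♟
♙ · · · · · · ·
♘ · · · · · · ♙
· ♙ ♙ ♙ ♙ ♙ ♙ ·
♖ · ♗ ♕ ♔ ♗ ♘ ♖


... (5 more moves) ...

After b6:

♜ · ♝ · ♚ ♝ ♞ ♜
♟ · ♟ ♟ ♛ ♟ · ·
♞ ♟ · · ♟ · ♟ ·
· · · · · · · ♟
♙ · ♙ · · · · ·
· · ♘ · · · · ♙
· ♙ · ♙ ♙ ♙ ♙ ·
♖ · ♗ ♕ ♔ ♗ ♘ ♖


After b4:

♜ · ♝ · ♚ ♝ ♞ ♜
♟ · ♟ ♟ ♛ ♟ · ·
♞ ♟ · · ♟ · ♟ ·
· · · · · · · ♟
♙ ♙ ♙ · · · · ·
· · ♘ · · · · ♙
· · · ♙ ♙ ♙ ♙ ·
♖ · ♗ ♕ ♔ ♗ ♘ ♖



  a b c d e f g h
  ─────────────────
8│♜ · ♝ · ♚ ♝ ♞ ♜│8
7│♟ · ♟ ♟ ♛ ♟ · ·│7
6│♞ ♟ · · ♟ · ♟ ·│6
5│· · · · · · · ♟│5
4│♙ ♙ ♙ · · · · ·│4
3│· · ♘ · · · · ♙│3
2│· · · ♙ ♙ ♙ ♙ ·│2
1│♖ · ♗ ♕ ♔ ♗ ♘ ♖│1
  ─────────────────
  a b c d e f g h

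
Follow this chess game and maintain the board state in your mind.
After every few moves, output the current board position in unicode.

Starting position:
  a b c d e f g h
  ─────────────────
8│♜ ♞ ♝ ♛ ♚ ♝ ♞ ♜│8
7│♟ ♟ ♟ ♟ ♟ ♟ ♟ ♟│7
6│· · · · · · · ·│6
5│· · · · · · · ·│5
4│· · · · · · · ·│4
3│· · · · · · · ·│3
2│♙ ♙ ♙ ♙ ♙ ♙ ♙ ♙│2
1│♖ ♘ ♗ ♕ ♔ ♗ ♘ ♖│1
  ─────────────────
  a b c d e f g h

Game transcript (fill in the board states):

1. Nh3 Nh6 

  a b c d e f g h
  ─────────────────
8│♜ ♞ ♝ ♛ ♚ ♝ · ♜│8
7│♟ ♟ ♟ ♟ ♟ ♟ ♟ ♟│7
6│· · · · · · · ♞│6
5│· · · · · · · ·│5
4│· · · · · · · ·│4
3│· · · · · · · ♘│3
2│♙ ♙ ♙ ♙ ♙ ♙ ♙ ♙│2
1│♖ ♘ ♗ ♕ ♔ ♗ · ♖│1
  ─────────────────
  a b c d e f g h

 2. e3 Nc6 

  a b c d e f g h
  ─────────────────
8│♜ · ♝ ♛ ♚ ♝ · ♜│8
7│♟ ♟ ♟ ♟ ♟ ♟ ♟ ♟│7
6│· · ♞ · · · · ♞│6
5│· · · · · · · ·│5
4│· · · · · · · ·│4
3│· · · · ♙ · · ♘│3
2│♙ ♙ ♙ ♙ · ♙ ♙ ♙│2
1│♖ ♘ ♗ ♕ ♔ ♗ · ♖│1
  ─────────────────
  a b c d e f g h

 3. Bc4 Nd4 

  a b c d e f g h
  ─────────────────
8│♜ · ♝ ♛ ♚ ♝ · ♜│8
7│♟ ♟ ♟ ♟ ♟ ♟ ♟ ♟│7
6│· · · · · · · ♞│6
5│· · · · · · · ·│5
4│· · ♗ ♞ · · · ·│4
3│· · · · ♙ · · ♘│3
2│♙ ♙ ♙ ♙ · ♙ ♙ ♙│2
1│♖ ♘ ♗ ♕ ♔ · · ♖│1
  ─────────────────
  a b c d e f g h

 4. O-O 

  a b c d e f g h
  ─────────────────
8│♜ · ♝ ♛ ♚ ♝ · ♜│8
7│♟ ♟ ♟ ♟ ♟ ♟ ♟ ♟│7
6│· · · · · · · ♞│6
5│· · · · · · · ·│5
4│· · ♗ ♞ · · · ·│4
3│· · · · ♙ · · ♘│3
2│♙ ♙ ♙ ♙ · ♙ ♙ ♙│2
1│♖ ♘ ♗ ♕ · ♖ ♔ ·│1
  ─────────────────
  a b c d e f g h


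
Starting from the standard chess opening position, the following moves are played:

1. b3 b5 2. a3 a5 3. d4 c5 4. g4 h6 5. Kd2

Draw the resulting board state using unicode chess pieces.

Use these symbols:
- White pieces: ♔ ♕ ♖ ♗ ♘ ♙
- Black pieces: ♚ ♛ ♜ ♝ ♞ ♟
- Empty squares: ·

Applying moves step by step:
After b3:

♜ ♞ ♝ ♛ ♚ ♝ ♞ ♜
♟ ♟ ♟ ♟ ♟ ♟ ♟ ♟
· · · · · · · ·
· · · · · · · ·
· · · · · · · ·
· ♙ · · · · · ·
♙ · ♙ ♙ ♙ ♙ ♙ ♙
♖ ♘ ♗ ♕ ♔ ♗ ♘ ♖


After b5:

♜ ♞ ♝ ♛ ♚ ♝ ♞ ♜
♟ · ♟ ♟ ♟ ♟ ♟ ♟
· · · · · · · ·
· ♟ · · · · · ·
· · · · · · · ·
· ♙ · · · · · ·
♙ · ♙ ♙ ♙ ♙ ♙ ♙
♖ ♘ ♗ ♕ ♔ ♗ ♘ ♖


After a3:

♜ ♞ ♝ ♛ ♚ ♝ ♞ ♜
♟ · ♟ ♟ ♟ ♟ ♟ ♟
· · · · · · · ·
· ♟ · · · · · ·
· · · · · · · ·
♙ ♙ · · · · · ·
· · ♙ ♙ ♙ ♙ ♙ ♙
♖ ♘ ♗ ♕ ♔ ♗ ♘ ♖


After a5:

♜ ♞ ♝ ♛ ♚ ♝ ♞ ♜
· · ♟ ♟ ♟ ♟ ♟ ♟
· · · · · · · ·
♟ ♟ · · · · · ·
· · · · · · · ·
♙ ♙ · · · · · ·
· · ♙ ♙ ♙ ♙ ♙ ♙
♖ ♘ ♗ ♕ ♔ ♗ ♘ ♖


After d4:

♜ ♞ ♝ ♛ ♚ ♝ ♞ ♜
· · ♟ ♟ ♟ ♟ ♟ ♟
· · · · · · · ·
♟ ♟ · · · · · ·
· · · ♙ · · · ·
♙ ♙ · · · · · ·
· · ♙ · ♙ ♙ ♙ ♙
♖ ♘ ♗ ♕ ♔ ♗ ♘ ♖


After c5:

♜ ♞ ♝ ♛ ♚ ♝ ♞ ♜
· · · ♟ ♟ ♟ ♟ ♟
· · · · · · · ·
♟ ♟ ♟ · · · · ·
· · · ♙ · · · ·
♙ ♙ · · · · · ·
· · ♙ · ♙ ♙ ♙ ♙
♖ ♘ ♗ ♕ ♔ ♗ ♘ ♖


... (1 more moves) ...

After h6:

♜ ♞ ♝ ♛ ♚ ♝ ♞ ♜
· · · ♟ ♟ ♟ ♟ ·
· · · · · · · ♟
♟ ♟ ♟ · · · · ·
· · · ♙ · · ♙ ·
♙ ♙ · · · · · ·
· · ♙ · ♙ ♙ · ♙
♖ ♘ ♗ ♕ ♔ ♗ ♘ ♖


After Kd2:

♜ ♞ ♝ ♛ ♚ ♝ ♞ ♜
· · · ♟ ♟ ♟ ♟ ·
· · · · · · · ♟
♟ ♟ ♟ · · · · ·
· · · ♙ · · ♙ ·
♙ ♙ · · · · · ·
· · ♙ ♔ ♙ ♙ · ♙
♖ ♘ ♗ ♕ · ♗ ♘ ♖



  a b c d e f g h
  ─────────────────
8│♜ ♞ ♝ ♛ ♚ ♝ ♞ ♜│8
7│· · · ♟ ♟ ♟ ♟ ·│7
6│· · · · · · · ♟│6
5│♟ ♟ ♟ · · · · ·│5
4│· · · ♙ · · ♙ ·│4
3│♙ ♙ · · · · · ·│3
2│· · ♙ ♔ ♙ ♙ · ♙│2
1│♖ ♘ ♗ ♕ · ♗ ♘ ♖│1
  ─────────────────
  a b c d e f g h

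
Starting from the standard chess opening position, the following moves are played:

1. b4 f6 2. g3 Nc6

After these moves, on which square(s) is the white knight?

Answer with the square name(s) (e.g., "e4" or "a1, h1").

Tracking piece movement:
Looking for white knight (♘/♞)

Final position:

  a b c d e f g h
  ─────────────────
8│♜ · ♝ ♛ ♚ ♝ ♞ ♜│8
7│♟ ♟ ♟ ♟ ♟ · ♟ ♟│7
6│· · ♞ · · ♟ · ·│6
5│· · · · · · · ·│5
4│· ♙ · · · · · ·│4
3│· · · · · · ♙ ·│3
2│♙ · ♙ ♙ ♙ ♙ · ♙│2
1│♖ ♘ ♗ ♕ ♔ ♗ ♘ ♖│1
  ─────────────────
  a b c d e f g h


b1, g1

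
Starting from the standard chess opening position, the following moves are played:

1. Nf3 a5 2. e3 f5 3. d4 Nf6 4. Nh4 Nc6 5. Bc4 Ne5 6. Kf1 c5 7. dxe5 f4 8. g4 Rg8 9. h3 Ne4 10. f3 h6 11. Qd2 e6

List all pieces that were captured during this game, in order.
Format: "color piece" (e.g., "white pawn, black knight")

Tracking captures:
  dxe5: captured black knight

black knight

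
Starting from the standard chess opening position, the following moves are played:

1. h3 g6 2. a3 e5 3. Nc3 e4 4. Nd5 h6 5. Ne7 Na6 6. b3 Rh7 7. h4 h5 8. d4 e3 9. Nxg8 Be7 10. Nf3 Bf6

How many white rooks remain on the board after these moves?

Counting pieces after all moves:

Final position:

  a b c d e f g h
  ─────────────────
8│♜ · ♝ ♛ ♚ · ♘ ·│8
7│♟ ♟ ♟ ♟ · ♟ · ♜│7
6│♞ · · · · ♝ ♟ ·│6
5│· · · · · · · ♟│5
4│· · · ♙ · · · ♙│4
3│♙ ♙ · · ♟ ♘ · ·│3
2│· · ♙ · ♙ ♙ ♙ ·│2
1│♖ · ♗ ♕ ♔ ♗ · ♖│1
  ─────────────────
  a b c d e f g h


2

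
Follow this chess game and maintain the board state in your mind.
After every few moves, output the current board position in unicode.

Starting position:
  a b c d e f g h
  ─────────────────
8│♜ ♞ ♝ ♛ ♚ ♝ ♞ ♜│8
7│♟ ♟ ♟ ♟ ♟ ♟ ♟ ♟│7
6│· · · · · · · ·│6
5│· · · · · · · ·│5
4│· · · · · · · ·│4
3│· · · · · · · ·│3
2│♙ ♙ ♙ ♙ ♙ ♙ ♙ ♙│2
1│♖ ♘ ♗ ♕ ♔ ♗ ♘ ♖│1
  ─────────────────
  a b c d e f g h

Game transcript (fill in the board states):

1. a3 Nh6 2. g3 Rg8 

  a b c d e f g h
  ─────────────────
8│♜ ♞ ♝ ♛ ♚ ♝ ♜ ·│8
7│♟ ♟ ♟ ♟ ♟ ♟ ♟ ♟│7
6│· · · · · · · ♞│6
5│· · · · · · · ·│5
4│· · · · · · · ·│4
3│♙ · · · · · ♙ ·│3
2│· ♙ ♙ ♙ ♙ ♙ · ♙│2
1│♖ ♘ ♗ ♕ ♔ ♗ ♘ ♖│1
  ─────────────────
  a b c d e f g h

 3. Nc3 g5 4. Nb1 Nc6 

  a b c d e f g h
  ─────────────────
8│♜ · ♝ ♛ ♚ ♝ ♜ ·│8
7│♟ ♟ ♟ ♟ ♟ ♟ · ♟│7
6│· · ♞ · · · · ♞│6
5│· · · · · · ♟ ·│5
4│· · · · · · · ·│4
3│♙ · · · · · ♙ ·│3
2│· ♙ ♙ ♙ ♙ ♙ · ♙│2
1│♖ ♘ ♗ ♕ ♔ ♗ ♘ ♖│1
  ─────────────────
  a b c d e f g h

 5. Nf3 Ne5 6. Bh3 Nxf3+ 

  a b c d e f g h
  ─────────────────
8│♜ · ♝ ♛ ♚ ♝ ♜ ·│8
7│♟ ♟ ♟ ♟ ♟ ♟ · ♟│7
6│· · · · · · · ♞│6
5│· · · · · · ♟ ·│5
4│· · · · · · · ·│4
3│♙ · · · · ♞ ♙ ♗│3
2│· ♙ ♙ ♙ ♙ ♙ · ♙│2
1│♖ ♘ ♗ ♕ ♔ · · ♖│1
  ─────────────────
  a b c d e f g h

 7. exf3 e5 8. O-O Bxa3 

  a b c d e f g h
  ─────────────────
8│♜ · ♝ ♛ ♚ · ♜ ·│8
7│♟ ♟ ♟ ♟ · ♟ · ♟│7
6│· · · · · · · ♞│6
5│· · · · ♟ · ♟ ·│5
4│· · · · · · · ·│4
3│♝ · · · · ♙ ♙ ♗│3
2│· ♙ ♙ ♙ · ♙ · ♙│2
1│♖ ♘ ♗ ♕ · ♖ ♔ ·│1
  ─────────────────
  a b c d e f g h

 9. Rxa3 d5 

  a b c d e f g h
  ─────────────────
8│♜ · ♝ ♛ ♚ · ♜ ·│8
7│♟ ♟ ♟ · · ♟ · ♟│7
6│· · · · · · · ♞│6
5│· · · ♟ ♟ · ♟ ·│5
4│· · · · · · · ·│4
3│♖ · · · · ♙ ♙ ♗│3
2│· ♙ ♙ ♙ · ♙ · ♙│2
1│· ♘ ♗ ♕ · ♖ ♔ ·│1
  ─────────────────
  a b c d e f g h


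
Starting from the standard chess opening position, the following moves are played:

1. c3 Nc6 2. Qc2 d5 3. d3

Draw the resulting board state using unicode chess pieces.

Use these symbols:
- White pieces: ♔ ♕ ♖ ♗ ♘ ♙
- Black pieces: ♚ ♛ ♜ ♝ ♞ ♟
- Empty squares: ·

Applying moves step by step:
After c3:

♜ ♞ ♝ ♛ ♚ ♝ ♞ ♜
♟ ♟ ♟ ♟ ♟ ♟ ♟ ♟
· · · · · · · ·
· · · · · · · ·
· · · · · · · ·
· · ♙ · · · · ·
♙ ♙ · ♙ ♙ ♙ ♙ ♙
♖ ♘ ♗ ♕ ♔ ♗ ♘ ♖


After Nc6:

♜ · ♝ ♛ ♚ ♝ ♞ ♜
♟ ♟ ♟ ♟ ♟ ♟ ♟ ♟
· · ♞ · · · · ·
· · · · · · · ·
· · · · · · · ·
· · ♙ · · · · ·
♙ ♙ · ♙ ♙ ♙ ♙ ♙
♖ ♘ ♗ ♕ ♔ ♗ ♘ ♖


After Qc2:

♜ · ♝ ♛ ♚ ♝ ♞ ♜
♟ ♟ ♟ ♟ ♟ ♟ ♟ ♟
· · ♞ · · · · ·
· · · · · · · ·
· · · · · · · ·
· · ♙ · · · · ·
♙ ♙ ♕ ♙ ♙ ♙ ♙ ♙
♖ ♘ ♗ · ♔ ♗ ♘ ♖


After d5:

♜ · ♝ ♛ ♚ ♝ ♞ ♜
♟ ♟ ♟ · ♟ ♟ ♟ ♟
· · ♞ · · · · ·
· · · ♟ · · · ·
· · · · · · · ·
· · ♙ · · · · ·
♙ ♙ ♕ ♙ ♙ ♙ ♙ ♙
♖ ♘ ♗ · ♔ ♗ ♘ ♖


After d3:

♜ · ♝ ♛ ♚ ♝ ♞ ♜
♟ ♟ ♟ · ♟ ♟ ♟ ♟
· · ♞ · · · · ·
· · · ♟ · · · ·
· · · · · · · ·
· · ♙ ♙ · · · ·
♙ ♙ ♕ · ♙ ♙ ♙ ♙
♖ ♘ ♗ · ♔ ♗ ♘ ♖



  a b c d e f g h
  ─────────────────
8│♜ · ♝ ♛ ♚ ♝ ♞ ♜│8
7│♟ ♟ ♟ · ♟ ♟ ♟ ♟│7
6│· · ♞ · · · · ·│6
5│· · · ♟ · · · ·│5
4│· · · · · · · ·│4
3│· · ♙ ♙ · · · ·│3
2│♙ ♙ ♕ · ♙ ♙ ♙ ♙│2
1│♖ ♘ ♗ · ♔ ♗ ♘ ♖│1
  ─────────────────
  a b c d e f g h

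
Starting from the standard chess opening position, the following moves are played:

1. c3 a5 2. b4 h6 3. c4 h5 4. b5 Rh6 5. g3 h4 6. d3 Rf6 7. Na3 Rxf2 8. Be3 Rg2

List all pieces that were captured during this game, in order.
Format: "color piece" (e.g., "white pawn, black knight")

Tracking captures:
  Rxf2: captured white pawn

white pawn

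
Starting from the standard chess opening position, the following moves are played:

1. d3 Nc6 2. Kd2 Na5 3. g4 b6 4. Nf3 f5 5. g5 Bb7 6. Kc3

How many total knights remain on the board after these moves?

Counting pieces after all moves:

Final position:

  a b c d e f g h
  ─────────────────
8│♜ · · ♛ ♚ ♝ ♞ ♜│8
7│♟ ♝ ♟ ♟ ♟ · ♟ ♟│7
6│· ♟ · · · · · ·│6
5│♞ · · · · ♟ ♙ ·│5
4│· · · · · · · ·│4
3│· · ♔ ♙ · ♘ · ·│3
2│♙ ♙ ♙ · ♙ ♙ · ♙│2
1│♖ ♘ ♗ ♕ · ♗ · ♖│1
  ─────────────────
  a b c d e f g h


4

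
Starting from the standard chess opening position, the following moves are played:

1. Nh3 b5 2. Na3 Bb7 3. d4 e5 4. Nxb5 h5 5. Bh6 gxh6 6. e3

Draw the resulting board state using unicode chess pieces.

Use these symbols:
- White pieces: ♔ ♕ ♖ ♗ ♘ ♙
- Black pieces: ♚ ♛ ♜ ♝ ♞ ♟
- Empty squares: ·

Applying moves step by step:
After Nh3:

♜ ♞ ♝ ♛ ♚ ♝ ♞ ♜
♟ ♟ ♟ ♟ ♟ ♟ ♟ ♟
· · · · · · · ·
· · · · · · · ·
· · · · · · · ·
· · · · · · · ♘
♙ ♙ ♙ ♙ ♙ ♙ ♙ ♙
♖ ♘ ♗ ♕ ♔ ♗ · ♖


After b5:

♜ ♞ ♝ ♛ ♚ ♝ ♞ ♜
♟ · ♟ ♟ ♟ ♟ ♟ ♟
· · · · · · · ·
· ♟ · · · · · ·
· · · · · · · ·
· · · · · · · ♘
♙ ♙ ♙ ♙ ♙ ♙ ♙ ♙
♖ ♘ ♗ ♕ ♔ ♗ · ♖


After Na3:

♜ ♞ ♝ ♛ ♚ ♝ ♞ ♜
♟ · ♟ ♟ ♟ ♟ ♟ ♟
· · · · · · · ·
· ♟ · · · · · ·
· · · · · · · ·
♘ · · · · · · ♘
♙ ♙ ♙ ♙ ♙ ♙ ♙ ♙
♖ · ♗ ♕ ♔ ♗ · ♖


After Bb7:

♜ ♞ · ♛ ♚ ♝ ♞ ♜
♟ ♝ ♟ ♟ ♟ ♟ ♟ ♟
· · · · · · · ·
· ♟ · · · · · ·
· · · · · · · ·
♘ · · · · · · ♘
♙ ♙ ♙ ♙ ♙ ♙ ♙ ♙
♖ · ♗ ♕ ♔ ♗ · ♖


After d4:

♜ ♞ · ♛ ♚ ♝ ♞ ♜
♟ ♝ ♟ ♟ ♟ ♟ ♟ ♟
· · · · · · · ·
· ♟ · · · · · ·
· · · ♙ · · · ·
♘ · · · · · · ♘
♙ ♙ ♙ · ♙ ♙ ♙ ♙
♖ · ♗ ♕ ♔ ♗ · ♖


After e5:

♜ ♞ · ♛ ♚ ♝ ♞ ♜
♟ ♝ ♟ ♟ · ♟ ♟ ♟
· · · · · · · ·
· ♟ · · ♟ · · ·
· · · ♙ · · · ·
♘ · · · · · · ♘
♙ ♙ ♙ · ♙ ♙ ♙ ♙
♖ · ♗ ♕ ♔ ♗ · ♖


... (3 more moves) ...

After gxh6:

♜ ♞ · ♛ ♚ ♝ ♞ ♜
♟ ♝ ♟ ♟ · ♟ · ·
· · · · · · · ♟
· ♘ · · ♟ · · ♟
· · · ♙ · · · ·
· · · · · · · ♘
♙ ♙ ♙ · ♙ ♙ ♙ ♙
♖ · · ♕ ♔ ♗ · ♖


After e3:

♜ ♞ · ♛ ♚ ♝ ♞ ♜
♟ ♝ ♟ ♟ · ♟ · ·
· · · · · · · ♟
· ♘ · · ♟ · · ♟
· · · ♙ · · · ·
· · · · ♙ · · ♘
♙ ♙ ♙ · · ♙ ♙ ♙
♖ · · ♕ ♔ ♗ · ♖



  a b c d e f g h
  ─────────────────
8│♜ ♞ · ♛ ♚ ♝ ♞ ♜│8
7│♟ ♝ ♟ ♟ · ♟ · ·│7
6│· · · · · · · ♟│6
5│· ♘ · · ♟ · · ♟│5
4│· · · ♙ · · · ·│4
3│· · · · ♙ · · ♘│3
2│♙ ♙ ♙ · · ♙ ♙ ♙│2
1│♖ · · ♕ ♔ ♗ · ♖│1
  ─────────────────
  a b c d e f g h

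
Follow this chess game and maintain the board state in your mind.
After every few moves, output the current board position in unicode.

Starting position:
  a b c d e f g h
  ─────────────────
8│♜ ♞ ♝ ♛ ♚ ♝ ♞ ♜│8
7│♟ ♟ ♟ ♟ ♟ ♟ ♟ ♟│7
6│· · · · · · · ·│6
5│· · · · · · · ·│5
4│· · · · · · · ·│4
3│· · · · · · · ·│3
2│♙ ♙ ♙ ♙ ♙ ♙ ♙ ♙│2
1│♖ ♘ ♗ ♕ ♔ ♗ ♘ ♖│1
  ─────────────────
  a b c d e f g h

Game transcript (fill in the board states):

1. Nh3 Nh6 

  a b c d e f g h
  ─────────────────
8│♜ ♞ ♝ ♛ ♚ ♝ · ♜│8
7│♟ ♟ ♟ ♟ ♟ ♟ ♟ ♟│7
6│· · · · · · · ♞│6
5│· · · · · · · ·│5
4│· · · · · · · ·│4
3│· · · · · · · ♘│3
2│♙ ♙ ♙ ♙ ♙ ♙ ♙ ♙│2
1│♖ ♘ ♗ ♕ ♔ ♗ · ♖│1
  ─────────────────
  a b c d e f g h

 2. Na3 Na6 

  a b c d e f g h
  ─────────────────
8│♜ · ♝ ♛ ♚ ♝ · ♜│8
7│♟ ♟ ♟ ♟ ♟ ♟ ♟ ♟│7
6│♞ · · · · · · ♞│6
5│· · · · · · · ·│5
4│· · · · · · · ·│4
3│♘ · · · · · · ♘│3
2│♙ ♙ ♙ ♙ ♙ ♙ ♙ ♙│2
1│♖ · ♗ ♕ ♔ ♗ · ♖│1
  ─────────────────
  a b c d e f g h

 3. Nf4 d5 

  a b c d e f g h
  ─────────────────
8│♜ · ♝ ♛ ♚ ♝ · ♜│8
7│♟ ♟ ♟ · ♟ ♟ ♟ ♟│7
6│♞ · · · · · · ♞│6
5│· · · ♟ · · · ·│5
4│· · · · · ♘ · ·│4
3│♘ · · · · · · ·│3
2│♙ ♙ ♙ ♙ ♙ ♙ ♙ ♙│2
1│♖ · ♗ ♕ ♔ ♗ · ♖│1
  ─────────────────
  a b c d e f g h



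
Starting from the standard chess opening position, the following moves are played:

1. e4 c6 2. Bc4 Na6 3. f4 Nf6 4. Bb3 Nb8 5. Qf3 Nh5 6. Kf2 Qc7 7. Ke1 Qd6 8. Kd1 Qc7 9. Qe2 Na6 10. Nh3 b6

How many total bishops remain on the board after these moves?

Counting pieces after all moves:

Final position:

  a b c d e f g h
  ─────────────────
8│♜ · ♝ · ♚ ♝ · ♜│8
7│♟ · ♛ ♟ ♟ ♟ ♟ ♟│7
6│♞ ♟ ♟ · · · · ·│6
5│· · · · · · · ♞│5
4│· · · · ♙ ♙ · ·│4
3│· ♗ · · · · · ♘│3
2│♙ ♙ ♙ ♙ ♕ · ♙ ♙│2
1│♖ ♘ ♗ ♔ · · · ♖│1
  ─────────────────
  a b c d e f g h


4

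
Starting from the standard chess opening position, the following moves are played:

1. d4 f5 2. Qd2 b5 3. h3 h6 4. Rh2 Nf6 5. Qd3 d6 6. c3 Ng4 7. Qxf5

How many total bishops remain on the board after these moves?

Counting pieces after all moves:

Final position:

  a b c d e f g h
  ─────────────────
8│♜ ♞ ♝ ♛ ♚ ♝ · ♜│8
7│♟ · ♟ · ♟ · ♟ ·│7
6│· · · ♟ · · · ♟│6
5│· ♟ · · · ♕ · ·│5
4│· · · ♙ · · ♞ ·│4
3│· · ♙ · · · · ♙│3
2│♙ ♙ · · ♙ ♙ ♙ ♖│2
1│♖ ♘ ♗ · ♔ ♗ ♘ ·│1
  ─────────────────
  a b c d e f g h


4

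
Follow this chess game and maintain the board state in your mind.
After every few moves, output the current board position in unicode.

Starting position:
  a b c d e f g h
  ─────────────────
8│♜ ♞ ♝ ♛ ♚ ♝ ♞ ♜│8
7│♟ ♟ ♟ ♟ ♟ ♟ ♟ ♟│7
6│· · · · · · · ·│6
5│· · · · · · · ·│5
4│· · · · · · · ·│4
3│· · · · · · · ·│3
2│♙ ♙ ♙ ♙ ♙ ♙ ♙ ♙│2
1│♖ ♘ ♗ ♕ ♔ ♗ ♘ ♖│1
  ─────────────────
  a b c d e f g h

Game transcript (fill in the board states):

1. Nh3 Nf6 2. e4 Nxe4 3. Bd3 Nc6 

  a b c d e f g h
  ─────────────────
8│♜ · ♝ ♛ ♚ ♝ · ♜│8
7│♟ ♟ ♟ ♟ ♟ ♟ ♟ ♟│7
6│· · ♞ · · · · ·│6
5│· · · · · · · ·│5
4│· · · · ♞ · · ·│4
3│· · · ♗ · · · ♘│3
2│♙ ♙ ♙ ♙ · ♙ ♙ ♙│2
1│♖ ♘ ♗ ♕ ♔ · · ♖│1
  ─────────────────
  a b c d e f g h

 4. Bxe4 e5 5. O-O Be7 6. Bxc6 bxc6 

  a b c d e f g h
  ─────────────────
8│♜ · ♝ ♛ ♚ · · ♜│8
7│♟ · ♟ ♟ ♝ ♟ ♟ ♟│7
6│· · ♟ · · · · ·│6
5│· · · · ♟ · · ·│5
4│· · · · · · · ·│4
3│· · · · · · · ♘│3
2│♙ ♙ ♙ ♙ · ♙ ♙ ♙│2
1│♖ ♘ ♗ ♕ · ♖ ♔ ·│1
  ─────────────────
  a b c d e f g h

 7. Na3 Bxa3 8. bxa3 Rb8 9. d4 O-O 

  a b c d e f g h
  ─────────────────
8│· ♜ ♝ ♛ · ♜ ♚ ·│8
7│♟ · ♟ ♟ · ♟ ♟ ♟│7
6│· · ♟ · · · · ·│6
5│· · · · ♟ · · ·│5
4│· · · ♙ · · · ·│4
3│♙ · · · · · · ♘│3
2│♙ · ♙ · · ♙ ♙ ♙│2
1│♖ · ♗ ♕ · ♖ ♔ ·│1
  ─────────────────
  a b c d e f g h

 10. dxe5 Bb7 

  a b c d e f g h
  ─────────────────
8│· ♜ · ♛ · ♜ ♚ ·│8
7│♟ ♝ ♟ ♟ · ♟ ♟ ♟│7
6│· · ♟ · · · · ·│6
5│· · · · ♙ · · ·│5
4│· · · · · · · ·│4
3│♙ · · · · · · ♘│3
2│♙ · ♙ · · ♙ ♙ ♙│2
1│♖ · ♗ ♕ · ♖ ♔ ·│1
  ─────────────────
  a b c d e f g h


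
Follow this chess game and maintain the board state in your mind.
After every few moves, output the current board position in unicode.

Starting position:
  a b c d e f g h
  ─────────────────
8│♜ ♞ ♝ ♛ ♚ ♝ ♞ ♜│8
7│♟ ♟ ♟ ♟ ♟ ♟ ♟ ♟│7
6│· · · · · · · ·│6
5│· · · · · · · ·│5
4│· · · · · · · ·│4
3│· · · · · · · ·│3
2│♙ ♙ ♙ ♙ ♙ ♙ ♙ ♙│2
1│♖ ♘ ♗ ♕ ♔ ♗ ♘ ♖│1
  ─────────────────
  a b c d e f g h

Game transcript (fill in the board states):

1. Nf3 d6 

  a b c d e f g h
  ─────────────────
8│♜ ♞ ♝ ♛ ♚ ♝ ♞ ♜│8
7│♟ ♟ ♟ · ♟ ♟ ♟ ♟│7
6│· · · ♟ · · · ·│6
5│· · · · · · · ·│5
4│· · · · · · · ·│4
3│· · · · · ♘ · ·│3
2│♙ ♙ ♙ ♙ ♙ ♙ ♙ ♙│2
1│♖ ♘ ♗ ♕ ♔ ♗ · ♖│1
  ─────────────────
  a b c d e f g h

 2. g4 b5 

  a b c d e f g h
  ─────────────────
8│♜ ♞ ♝ ♛ ♚ ♝ ♞ ♜│8
7│♟ · ♟ · ♟ ♟ ♟ ♟│7
6│· · · ♟ · · · ·│6
5│· ♟ · · · · · ·│5
4│· · · · · · ♙ ·│4
3│· · · · · ♘ · ·│3
2│♙ ♙ ♙ ♙ ♙ ♙ · ♙│2
1│♖ ♘ ♗ ♕ ♔ ♗ · ♖│1
  ─────────────────
  a b c d e f g h

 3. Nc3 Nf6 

  a b c d e f g h
  ─────────────────
8│♜ ♞ ♝ ♛ ♚ ♝ · ♜│8
7│♟ · ♟ · ♟ ♟ ♟ ♟│7
6│· · · ♟ · ♞ · ·│6
5│· ♟ · · · · · ·│5
4│· · · · · · ♙ ·│4
3│· · ♘ · · ♘ · ·│3
2│♙ ♙ ♙ ♙ ♙ ♙ · ♙│2
1│♖ · ♗ ♕ ♔ ♗ · ♖│1
  ─────────────────
  a b c d e f g h

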